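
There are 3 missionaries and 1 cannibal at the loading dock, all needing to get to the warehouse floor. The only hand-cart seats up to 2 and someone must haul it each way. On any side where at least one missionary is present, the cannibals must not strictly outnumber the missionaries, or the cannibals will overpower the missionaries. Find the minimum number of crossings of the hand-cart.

5

Counting alone: each trip to the warehouse floor takes at most 2 across and each return brings at least 1 back, so after t trips out (and t−1 returns) at most 2t − (t−1) of the 4 are across; that first reaches 4 at t = 3, so at least 5 crossings are needed.
The plan below uses exactly 5 crossings, so it is optimal:
1. 1 missionary and 1 cannibal → the warehouse floor.  (the loading dock: 2M 0C; the warehouse floor: 1M 1C)
2. 1 cannibal ← the loading dock.  (the loading dock: 2M 1C; the warehouse floor: 1M 0C)
3. 1 missionary and 1 cannibal → the warehouse floor.  (the loading dock: 1M 0C; the warehouse floor: 2M 1C)
4. 1 cannibal ← the loading dock.  (the loading dock: 1M 1C; the warehouse floor: 2M 0C)
5. 1 missionary and 1 cannibal → the warehouse floor.  (the loading dock: 0M 0C; the warehouse floor: 3M 1C)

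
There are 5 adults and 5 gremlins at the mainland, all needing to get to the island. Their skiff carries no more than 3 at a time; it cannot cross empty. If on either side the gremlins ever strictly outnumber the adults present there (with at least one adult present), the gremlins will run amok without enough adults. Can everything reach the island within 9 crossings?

No

Counting alone: each trip to the island takes at most 3 across and each return brings at least 1 back, so after t trips out (and t−1 returns) at most 3t − (t−1) of the 10 are across; that first reaches 10 at t = 5, so at least 9 crossings are needed.
The safety rule pushes this higher. Following every safe sequence of crossings, the most of the 10 that can be at the island as the skiff arrives there on crossing 9 is 9 — never all 10.
So the move cannot be finished within 9 crossings. (The shortest complete plan takes 11:)
1. 2 gremlins → the island.  (the mainland: 5A 3G; the island: 0A 2G)
2. 1 gremlin ← the mainland.  (the mainland: 5A 4G; the island: 0A 1G)
3. 3 gremlins → the island.  (the mainland: 5A 1G; the island: 0A 4G)
4. 1 gremlin ← the mainland.  (the mainland: 5A 2G; the island: 0A 3G)
5. 3 adults → the island.  (the mainland: 2A 2G; the island: 3A 3G)
6. 1 adult and 1 gremlin ← the mainland.  (the mainland: 3A 3G; the island: 2A 2G)
7. 3 adults → the island.  (the mainland: 0A 3G; the island: 5A 2G)
8. 1 gremlin ← the mainland.  (the mainland: 0A 4G; the island: 5A 1G)
9. 2 gremlins → the island.  (the mainland: 0A 2G; the island: 5A 3G)
10. 1 gremlin ← the mainland.  (the mainland: 0A 3G; the island: 5A 2G)
11. 3 gremlins → the island.  (the mainland: 0A 0G; the island: 5A 5G)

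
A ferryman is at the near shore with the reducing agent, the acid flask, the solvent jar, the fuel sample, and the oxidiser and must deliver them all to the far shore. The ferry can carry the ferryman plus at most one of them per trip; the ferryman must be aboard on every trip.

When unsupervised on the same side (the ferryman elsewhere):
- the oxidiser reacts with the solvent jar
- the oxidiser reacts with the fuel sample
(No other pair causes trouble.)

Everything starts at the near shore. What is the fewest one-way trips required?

Counting alone: the ferryman can take at most 1 across per trip to the far shore, so moving all 5 needs at least 5 loaded trips out, with a return between consecutive ones — at least 9 crossings.
The safety rule pushes this higher. Following every safe sequence of crossings, the most of the 5 that can be at the far shore as the ferry arrives there on crossing 9 is 4 — never all 5.
So no plan with fewer than 11 crossings exists, and this one achieves 11:
1. Ferryman goes to the far shore with the oxidiser.  [the near shore: the acid flask, the fuel sample, the reducing agent, the solvent jar | the far shore: the oxidiser]
2. Ferryman goes back to the near shore alone.  [the near shore: the acid flask, the fuel sample, the reducing agent, the solvent jar | the far shore: the oxidiser]
3. Ferryman goes to the far shore with the reducing agent.  [the near shore: the acid flask, the fuel sample, the solvent jar | the far shore: the oxidiser, the reducing agent]
4. Ferryman goes back to the near shore alone.  [the near shore: the acid flask, the fuel sample, the solvent jar | the far shore: the oxidiser, the reducing agent]
5. Ferryman goes to the far shore with the acid flask.  [the near shore: the fuel sample, the solvent jar | the far shore: the acid flask, the oxidiser, the reducing agent]
6. Ferryman goes back to the near shore alone.  [the near shore: the fuel sample, the solvent jar | the far shore: the acid flask, the oxidiser, the reducing agent]
7. Ferryman goes to the far shore with the solvent jar.  [the near shore: the fuel sample | the far shore: the acid flask, the oxidiser, the reducing agent, the solvent jar]
8. Ferryman goes back to the near shore with the oxidiser.  [the near shore: the fuel sample, the oxidiser | the far shore: the acid flask, the reducing agent, the solvent jar]
9. Ferryman goes to the far shore with the fuel sample.  [the near shore: the oxidiser | the far shore: the acid flask, the fuel sample, the reducing agent, the solvent jar]
10. Ferryman goes back to the near shore alone.  [the near shore: the oxidiser | the far shore: the acid flask, the fuel sample, the reducing agent, the solvent jar]
11. Ferryman goes to the far shore with the oxidiser.  [the near shore: — | the far shore: the acid flask, the fuel sample, the oxidiser, the reducing agent, the solvent jar]

11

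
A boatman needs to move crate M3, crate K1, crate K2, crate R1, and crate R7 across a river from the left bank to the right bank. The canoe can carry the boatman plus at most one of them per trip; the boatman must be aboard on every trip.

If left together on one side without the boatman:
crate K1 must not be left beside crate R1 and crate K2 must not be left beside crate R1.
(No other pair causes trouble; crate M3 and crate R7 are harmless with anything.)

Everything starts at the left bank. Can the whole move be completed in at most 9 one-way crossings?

No

Counting alone: the boatman can take at most 1 across per trip to the right bank, so moving all 5 needs at least 5 loaded trips out, with a return between consecutive ones — at least 9 crossings.
The safety rule pushes this higher. Following every safe sequence of crossings, the most of the 5 that can be at the right bank as the canoe arrives there on crossing 9 is 4 — never all 5.
So the move cannot be finished within 9 crossings. (The shortest complete plan takes 11:)
1. Boatman goes to the right bank with crate R1.
2. Boatman goes back to the left bank alone.
3. Boatman goes to the right bank with crate M3.
4. Boatman goes back to the left bank alone.
5. Boatman goes to the right bank with crate K1.
6. Boatman goes back to the left bank with crate R1.
7. Boatman goes to the right bank with crate K2.
8. Boatman goes back to the left bank alone.
9. Boatman goes to the right bank with crate R7.
10. Boatman goes back to the left bank alone.
11. Boatman goes to the right bank with crate R1.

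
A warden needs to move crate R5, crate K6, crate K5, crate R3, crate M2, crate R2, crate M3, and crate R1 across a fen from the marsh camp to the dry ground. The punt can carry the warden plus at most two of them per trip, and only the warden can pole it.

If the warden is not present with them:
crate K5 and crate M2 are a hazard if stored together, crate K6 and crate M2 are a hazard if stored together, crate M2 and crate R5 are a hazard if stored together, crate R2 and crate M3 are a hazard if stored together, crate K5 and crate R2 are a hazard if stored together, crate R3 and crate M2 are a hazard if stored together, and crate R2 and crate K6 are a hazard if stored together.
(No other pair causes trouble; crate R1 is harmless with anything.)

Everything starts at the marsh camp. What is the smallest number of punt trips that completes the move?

Counting alone: the warden can take at most 2 across per trip to the dry ground, so moving all 8 needs at least 4 loaded trips out, with a return between consecutive ones — at least 7 crossings.
The safety rule pushes this higher. Following every safe sequence of crossings, the most of the 8 that can be at the dry ground as the punt arrives there on crossing 7 is 6 — never all 8.
So no plan with fewer than 9 crossings exists, and this one achieves 9:
1. Warden goes to the dry ground with crate M2 and crate R2.
2. Warden goes back to the marsh camp alone.
3. Warden goes to the dry ground with crate R3 and crate R5.
4. Warden goes back to the marsh camp with crate M2.
5. Warden goes to the dry ground with crate K5 and crate K6.
6. Warden goes back to the marsh camp with crate R2.
7. Warden goes to the dry ground with crate M3 and crate R1.
8. Warden goes back to the marsh camp alone.
9. Warden goes to the dry ground with crate M2 and crate R2.

9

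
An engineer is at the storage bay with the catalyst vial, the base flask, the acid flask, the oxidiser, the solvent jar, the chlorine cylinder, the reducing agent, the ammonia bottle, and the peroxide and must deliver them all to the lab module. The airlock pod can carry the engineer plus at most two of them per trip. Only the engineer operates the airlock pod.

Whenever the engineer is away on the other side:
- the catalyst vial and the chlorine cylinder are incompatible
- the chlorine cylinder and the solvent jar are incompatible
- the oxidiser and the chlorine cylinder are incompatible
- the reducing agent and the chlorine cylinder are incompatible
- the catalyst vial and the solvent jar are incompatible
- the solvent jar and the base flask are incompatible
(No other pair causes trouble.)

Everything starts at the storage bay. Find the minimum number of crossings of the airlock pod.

15

Counting alone: the engineer can take at most 2 across per trip to the lab module, so moving all 9 needs at least 5 loaded trips out, with a return between consecutive ones — at least 9 crossings.
The safety rule pushes this higher. Following every safe sequence of crossings, the most of the 9 that can be at the lab module as the airlock pod arrives there on crossings 9, 11, 13 is 6, 7, 8 respectively — never all 9.
So no plan with fewer than 15 crossings exists, and this one achieves 15:
1. Engineer goes to the lab module with the chlorine cylinder and the solvent jar.  [the storage bay: the acid flask, the ammonia bottle, the base flask, the catalyst vial, the oxidiser, the peroxide, the reducing agent | the lab module: the chlorine cylinder, the solvent jar]
2. Engineer goes back to the storage bay with the solvent jar.  [the storage bay: the acid flask, the ammonia bottle, the base flask, the catalyst vial, the oxidiser, the peroxide, the reducing agent, the solvent jar | the lab module: the chlorine cylinder]
3. Engineer goes to the lab module with the base flask and the catalyst vial.  [the storage bay: the acid flask, the ammonia bottle, the oxidiser, the peroxide, the reducing agent, the solvent jar | the lab module: the base flask, the catalyst vial, the chlorine cylinder]
4. Engineer goes back to the storage bay with the catalyst vial.  [the storage bay: the acid flask, the ammonia bottle, the catalyst vial, the oxidiser, the peroxide, the reducing agent, the solvent jar | the lab module: the base flask, the chlorine cylinder]
5. Engineer goes to the lab module with the acid flask and the catalyst vial.  [the storage bay: the ammonia bottle, the oxidiser, the peroxide, the reducing agent, the solvent jar | the lab module: the acid flask, the base flask, the catalyst vial, the chlorine cylinder]
6. Engineer goes back to the storage bay with the catalyst vial.  [the storage bay: the ammonia bottle, the catalyst vial, the oxidiser, the peroxide, the reducing agent, the solvent jar | the lab module: the acid flask, the base flask, the chlorine cylinder]
7. Engineer goes to the lab module with the catalyst vial and the oxidiser.  [the storage bay: the ammonia bottle, the peroxide, the reducing agent, the solvent jar | the lab module: the acid flask, the base flask, the catalyst vial, the chlorine cylinder, the oxidiser]
8. Engineer goes back to the storage bay with the chlorine cylinder.  [the storage bay: the ammonia bottle, the chlorine cylinder, the peroxide, the reducing agent, the solvent jar | the lab module: the acid flask, the base flask, the catalyst vial, the oxidiser]
9. Engineer goes to the lab module with the reducing agent and the solvent jar.  [the storage bay: the ammonia bottle, the chlorine cylinder, the peroxide | the lab module: the acid flask, the base flask, the catalyst vial, the oxidiser, the reducing agent, the solvent jar]
10. Engineer goes back to the storage bay with the solvent jar.  [the storage bay: the ammonia bottle, the chlorine cylinder, the peroxide, the solvent jar | the lab module: the acid flask, the base flask, the catalyst vial, the oxidiser, the reducing agent]
11. Engineer goes to the lab module with the ammonia bottle and the solvent jar.  [the storage bay: the chlorine cylinder, the peroxide | the lab module: the acid flask, the ammonia bottle, the base flask, the catalyst vial, the oxidiser, the reducing agent, the solvent jar]
12. Engineer goes back to the storage bay with the solvent jar.  [the storage bay: the chlorine cylinder, the peroxide, the solvent jar | the lab module: the acid flask, the ammonia bottle, the base flask, the catalyst vial, the oxidiser, the reducing agent]
13. Engineer goes to the lab module with the peroxide and the solvent jar.  [the storage bay: the chlorine cylinder | the lab module: the acid flask, the ammonia bottle, the base flask, the catalyst vial, the oxidiser, the peroxide, the reducing agent, the solvent jar]
14. Engineer goes back to the storage bay with the solvent jar.  [the storage bay: the chlorine cylinder, the solvent jar | the lab module: the acid flask, the ammonia bottle, the base flask, the catalyst vial, the oxidiser, the peroxide, the reducing agent]
15. Engineer goes to the lab module with the chlorine cylinder and the solvent jar.  [the storage bay: — | the lab module: the acid flask, the ammonia bottle, the base flask, the catalyst vial, the chlorine cylinder, the oxidiser, the peroxide, the reducing agent, the solvent jar]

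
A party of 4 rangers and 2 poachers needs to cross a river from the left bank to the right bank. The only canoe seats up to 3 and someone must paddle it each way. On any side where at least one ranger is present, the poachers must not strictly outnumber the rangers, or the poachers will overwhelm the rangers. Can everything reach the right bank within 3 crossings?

Counting alone: each trip to the right bank takes at most 3 across and each return brings at least 1 back, so after t trips out (and t−1 returns) at most 3t − (t−1) of the 6 are across; that first reaches 6 at t = 3, so at least 5 crossings are needed.
Since 3 < 5, 3 crossings cannot be enough. (The shortest complete plan in fact takes 5:)
1. 2 poachers → the right bank.  (the left bank: 4R 0P; the right bank: 0R 2P)
2. 1 poacher ← the left bank.  (the left bank: 4R 1P; the right bank: 0R 1P)
3. 2 rangers and 1 poacher → the right bank.  (the left bank: 2R 0P; the right bank: 2R 2P)
4. 1 poacher ← the left bank.  (the left bank: 2R 1P; the right bank: 2R 1P)
5. 2 rangers and 1 poacher → the right bank.  (the left bank: 0R 0P; the right bank: 4R 2P)

No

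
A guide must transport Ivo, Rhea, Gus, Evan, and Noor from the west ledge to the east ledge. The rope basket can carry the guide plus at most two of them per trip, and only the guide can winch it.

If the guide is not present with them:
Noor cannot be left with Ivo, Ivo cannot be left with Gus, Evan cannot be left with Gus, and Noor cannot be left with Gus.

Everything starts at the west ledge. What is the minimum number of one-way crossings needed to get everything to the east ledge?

Counting alone: the guide can take at most 2 across per trip to the east ledge, so moving all 5 needs at least 3 loaded trips out, with a return between consecutive ones — at least 5 crossings.
The safety rule pushes this higher. Following every safe sequence of crossings, the most of the 5 that can be at the east ledge as the rope basket arrives there on crossing 5 is 4 — never all 5.
So no plan with fewer than 7 crossings exists, and this one achieves 7:
1. Guide goes to the east ledge with Gus and Ivo.  [the west ledge: Evan, Noor, Rhea | the east ledge: Gus, Ivo]
2. Guide goes back to the west ledge with Ivo.  [the west ledge: Evan, Ivo, Noor, Rhea | the east ledge: Gus]
3. Guide goes to the east ledge with Ivo and Rhea.  [the west ledge: Evan, Noor | the east ledge: Gus, Ivo, Rhea]
4. Guide goes back to the west ledge with Ivo.  [the west ledge: Evan, Ivo, Noor | the east ledge: Gus, Rhea]
5. Guide goes to the east ledge with Evan and Ivo.  [the west ledge: Noor | the east ledge: Evan, Gus, Ivo, Rhea]
6. Guide goes back to the west ledge with Gus.  [the west ledge: Gus, Noor | the east ledge: Evan, Ivo, Rhea]
7. Guide goes to the east ledge with Gus and Noor.  [the west ledge: — | the east ledge: Evan, Gus, Ivo, Noor, Rhea]

7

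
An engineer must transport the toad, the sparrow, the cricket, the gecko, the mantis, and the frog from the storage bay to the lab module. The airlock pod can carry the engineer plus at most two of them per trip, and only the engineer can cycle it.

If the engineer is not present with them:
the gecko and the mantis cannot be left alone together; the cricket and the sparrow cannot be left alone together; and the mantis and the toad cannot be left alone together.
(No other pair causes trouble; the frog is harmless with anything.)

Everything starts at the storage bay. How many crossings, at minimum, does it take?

Counting alone: the engineer can take at most 2 across per trip to the lab module, so moving all 6 needs at least 3 loaded trips out, with a return between consecutive ones — at least 5 crossings.
The safety rule pushes this higher. Following every safe sequence of crossings, the most of the 6 that can be at the lab module as the airlock pod arrives there on crossing 5 is 5 — never all 6.
So no plan with fewer than 7 crossings exists, and this one achieves 7:
1. Engineer goes to the lab module with the mantis and the sparrow.  [the storage bay: the cricket, the frog, the gecko, the toad | the lab module: the mantis, the sparrow]
2. Engineer goes back to the storage bay alone.  [the storage bay: the cricket, the frog, the gecko, the toad | the lab module: the mantis, the sparrow]
3. Engineer goes to the lab module with the toad.  [the storage bay: the cricket, the frog, the gecko | the lab module: the mantis, the sparrow, the toad]
4. Engineer goes back to the storage bay with the mantis.  [the storage bay: the cricket, the frog, the gecko, the mantis | the lab module: the sparrow, the toad]
5. Engineer goes to the lab module with the frog and the gecko.  [the storage bay: the cricket, the mantis | the lab module: the frog, the gecko, the sparrow, the toad]
6. Engineer goes back to the storage bay alone.  [the storage bay: the cricket, the mantis | the lab module: the frog, the gecko, the sparrow, the toad]
7. Engineer goes to the lab module with the cricket and the mantis.  [the storage bay: — | the lab module: the cricket, the frog, the gecko, the mantis, the sparrow, the toad]

7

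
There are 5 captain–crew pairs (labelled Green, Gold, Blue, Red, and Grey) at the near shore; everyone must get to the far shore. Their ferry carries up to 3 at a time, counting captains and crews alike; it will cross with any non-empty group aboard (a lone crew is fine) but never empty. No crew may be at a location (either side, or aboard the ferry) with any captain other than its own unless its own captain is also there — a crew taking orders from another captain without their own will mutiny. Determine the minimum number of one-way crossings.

Counting alone: each trip to the far shore takes at most 3 across and each return brings at least 1 back, so after t trips out (and t−1 returns) at most 3t − (t−1) of the 10 are across; that first reaches 10 at t = 5, so at least 9 crossings are needed.
The safety rule pushes this higher. Following every safe sequence of crossings, the most of the 10 that can be at the far shore as the ferry arrives there on crossing 9 is 9 — never all 10.
So no plan with fewer than 11 crossings exists, and this one achieves 11:
1. captain Green and crew Green cross → the far shore.
2. captain Green crosses ← the near shore.
3. crew Blue, crew Gold, and crew Red cross → the far shore.
4. crew Green crosses ← the near shore.
5. captain Blue, captain Gold, and captain Red cross → the far shore.
6. captain Gold and crew Gold cross ← the near shore.
7. captain Gold, captain Green, and captain Grey cross → the far shore.
8. crew Blue crosses ← the near shore.
9. crew Gold and crew Green cross → the far shore.
10. crew Green crosses ← the near shore.
11. crew Blue, crew Green, and crew Grey cross → the far shore.

11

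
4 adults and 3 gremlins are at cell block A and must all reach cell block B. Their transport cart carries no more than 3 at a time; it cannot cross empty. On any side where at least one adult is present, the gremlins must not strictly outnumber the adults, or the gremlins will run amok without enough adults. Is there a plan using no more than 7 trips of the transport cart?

Yes — this plan uses 5 crossings (≤ 7):
1. 3 gremlins → cell block B.  (cell block A: 4A 0G; cell block B: 0A 3G)
2. 1 gremlin ← cell block A.  (cell block A: 4A 1G; cell block B: 0A 2G)
3. 3 adults → cell block B.  (cell block A: 1A 1G; cell block B: 3A 2G)
4. 1 adult ← cell block A.  (cell block A: 2A 1G; cell block B: 2A 2G)
5. 2 adults and 1 gremlin → cell block B.  (cell block A: 0A 0G; cell block B: 4A 3G)

Yes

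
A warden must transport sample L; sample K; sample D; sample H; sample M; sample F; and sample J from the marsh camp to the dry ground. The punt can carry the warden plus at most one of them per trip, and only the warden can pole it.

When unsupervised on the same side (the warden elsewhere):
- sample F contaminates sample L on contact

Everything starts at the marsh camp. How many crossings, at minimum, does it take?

13

Counting alone: the warden can take at most 1 across per trip to the dry ground, so moving all 7 needs at least 7 loaded trips out, with a return between consecutive ones — at least 13 crossings.
The plan below uses exactly 13 crossings, so it is optimal:
1. Warden goes to the dry ground with sample L.  [the marsh camp: sample D, sample F, sample H, sample J, sample K, sample M | the dry ground: sample L]
2. Warden goes back to the marsh camp alone.  [the marsh camp: sample D, sample F, sample H, sample J, sample K, sample M | the dry ground: sample L]
3. Warden goes to the dry ground with sample K.  [the marsh camp: sample D, sample F, sample H, sample J, sample M | the dry ground: sample K, sample L]
4. Warden goes back to the marsh camp alone.  [the marsh camp: sample D, sample F, sample H, sample J, sample M | the dry ground: sample K, sample L]
5. Warden goes to the dry ground with sample D.  [the marsh camp: sample F, sample H, sample J, sample M | the dry ground: sample D, sample K, sample L]
6. Warden goes back to the marsh camp alone.  [the marsh camp: sample F, sample H, sample J, sample M | the dry ground: sample D, sample K, sample L]
7. Warden goes to the dry ground with sample H.  [the marsh camp: sample F, sample J, sample M | the dry ground: sample D, sample H, sample K, sample L]
8. Warden goes back to the marsh camp alone.  [the marsh camp: sample F, sample J, sample M | the dry ground: sample D, sample H, sample K, sample L]
9. Warden goes to the dry ground with sample M.  [the marsh camp: sample F, sample J | the dry ground: sample D, sample H, sample K, sample L, sample M]
10. Warden goes back to the marsh camp alone.  [the marsh camp: sample F, sample J | the dry ground: sample D, sample H, sample K, sample L, sample M]
11. Warden goes to the dry ground with sample J.  [the marsh camp: sample F | the dry ground: sample D, sample H, sample J, sample K, sample L, sample M]
12. Warden goes back to the marsh camp alone.  [the marsh camp: sample F | the dry ground: sample D, sample H, sample J, sample K, sample L, sample M]
13. Warden goes to the dry ground with sample F.  [the marsh camp: — | the dry ground: sample D, sample F, sample H, sample J, sample K, sample L, sample M]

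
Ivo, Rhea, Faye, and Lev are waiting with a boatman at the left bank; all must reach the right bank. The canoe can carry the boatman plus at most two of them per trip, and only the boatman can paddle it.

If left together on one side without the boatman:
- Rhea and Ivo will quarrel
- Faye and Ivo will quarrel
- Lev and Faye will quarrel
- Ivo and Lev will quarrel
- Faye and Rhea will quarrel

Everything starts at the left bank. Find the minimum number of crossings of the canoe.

5

Counting alone: the boatman can take at most 2 across per trip to the right bank, so moving all 4 needs at least 2 loaded trips out, with a return between consecutive ones — at least 3 crossings.
The safety rule pushes this higher. Following every safe sequence of crossings, the most of the 4 that can be at the right bank as the canoe arrives there on crossing 3 is 3 — never all 4.
So no plan with fewer than 5 crossings exists, and this one achieves 5:
1. Boatman goes to the right bank with Faye and Ivo.
2. Boatman goes back to the left bank with Ivo.
3. Boatman goes to the right bank with Lev and Rhea.
4. Boatman goes back to the left bank with Faye.
5. Boatman goes to the right bank with Faye and Ivo.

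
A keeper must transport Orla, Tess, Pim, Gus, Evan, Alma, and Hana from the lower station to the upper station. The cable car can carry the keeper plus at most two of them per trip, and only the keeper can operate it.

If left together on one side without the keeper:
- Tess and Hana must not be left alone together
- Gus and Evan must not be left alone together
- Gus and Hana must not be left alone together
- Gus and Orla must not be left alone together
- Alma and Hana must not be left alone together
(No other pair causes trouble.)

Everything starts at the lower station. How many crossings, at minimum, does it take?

Counting alone: the keeper can take at most 2 across per trip to the upper station, so moving all 7 needs at least 4 loaded trips out, with a return between consecutive ones — at least 7 crossings.
The safety rule pushes this higher. Following every safe sequence of crossings, the most of the 7 that can be at the upper station as the cable car arrives there on crossing 7 is 6 — never all 7.
So no plan with fewer than 9 crossings exists, and this one achieves 9:
1. Keeper goes to the upper station with Gus and Hana.
2. Keeper goes back to the lower station with Gus.
3. Keeper goes to the upper station with Gus and Orla.
4. Keeper goes back to the lower station with Gus.
5. Keeper goes to the upper station with Evan and Pim.
6. Keeper goes back to the lower station alone.
7. Keeper goes to the upper station with Alma and Tess.
8. Keeper goes back to the lower station with Hana.
9. Keeper goes to the upper station with Gus and Hana.

9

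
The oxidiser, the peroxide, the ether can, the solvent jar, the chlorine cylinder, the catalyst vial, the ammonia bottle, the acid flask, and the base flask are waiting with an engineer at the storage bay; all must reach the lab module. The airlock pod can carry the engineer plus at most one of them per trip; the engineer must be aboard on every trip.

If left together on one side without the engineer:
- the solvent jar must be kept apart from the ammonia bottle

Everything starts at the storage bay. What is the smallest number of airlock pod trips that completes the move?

17

Counting alone: the engineer can take at most 1 across per trip to the lab module, so moving all 9 needs at least 9 loaded trips out, with a return between consecutive ones — at least 17 crossings.
The plan below uses exactly 17 crossings, so it is optimal:
1. Engineer goes to the lab module with the solvent jar.
2. Engineer goes back to the storage bay alone.
3. Engineer goes to the lab module with the oxidiser.
4. Engineer goes back to the storage bay alone.
5. Engineer goes to the lab module with the peroxide.
6. Engineer goes back to the storage bay alone.
7. Engineer goes to the lab module with the ether can.
8. Engineer goes back to the storage bay alone.
9. Engineer goes to the lab module with the chlorine cylinder.
10. Engineer goes back to the storage bay alone.
11. Engineer goes to the lab module with the catalyst vial.
12. Engineer goes back to the storage bay alone.
13. Engineer goes to the lab module with the acid flask.
14. Engineer goes back to the storage bay alone.
15. Engineer goes to the lab module with the base flask.
16. Engineer goes back to the storage bay alone.
17. Engineer goes to the lab module with the ammonia bottle.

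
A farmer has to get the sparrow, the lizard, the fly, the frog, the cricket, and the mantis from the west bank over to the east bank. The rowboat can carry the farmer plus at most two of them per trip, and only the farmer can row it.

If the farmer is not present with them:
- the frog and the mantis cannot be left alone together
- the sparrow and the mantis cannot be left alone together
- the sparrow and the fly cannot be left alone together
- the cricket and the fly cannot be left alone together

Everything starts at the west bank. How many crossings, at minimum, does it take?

Counting alone: the farmer can take at most 2 across per trip to the east bank, so moving all 6 needs at least 3 loaded trips out, with a return between consecutive ones — at least 5 crossings.
The safety rule pushes this higher. Following every safe sequence of crossings, the most of the 6 that can be at the east bank as the rowboat arrives there on crossing 5 is 5 — never all 6.
So no plan with fewer than 7 crossings exists, and this one achieves 7:
1. Farmer goes to the east bank with the fly and the mantis.  [the west bank: the cricket, the frog, the lizard, the sparrow | the east bank: the fly, the mantis]
2. Farmer goes back to the west bank alone.  [the west bank: the cricket, the frog, the lizard, the sparrow | the east bank: the fly, the mantis]
3. Farmer goes to the east bank with the lizard and the sparrow.  [the west bank: the cricket, the frog | the east bank: the fly, the lizard, the mantis, the sparrow]
4. Farmer goes back to the west bank with the fly and the mantis.  [the west bank: the cricket, the fly, the frog, the mantis | the east bank: the lizard, the sparrow]
5. Farmer goes to the east bank with the cricket and the frog.  [the west bank: the fly, the mantis | the east bank: the cricket, the frog, the lizard, the sparrow]
6. Farmer goes back to the west bank alone.  [the west bank: the fly, the mantis | the east bank: the cricket, the frog, the lizard, the sparrow]
7. Farmer goes to the east bank with the fly and the mantis.  [the west bank: — | the east bank: the cricket, the fly, the frog, the lizard, the mantis, the sparrow]

7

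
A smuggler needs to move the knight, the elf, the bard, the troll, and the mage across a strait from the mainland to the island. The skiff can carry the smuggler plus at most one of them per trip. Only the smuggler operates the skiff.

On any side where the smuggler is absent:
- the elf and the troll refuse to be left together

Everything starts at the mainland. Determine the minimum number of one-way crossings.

9

Counting alone: the smuggler can take at most 1 across per trip to the island, so moving all 5 needs at least 5 loaded trips out, with a return between consecutive ones — at least 9 crossings.
The plan below uses exactly 9 crossings, so it is optimal:
1. Smuggler goes to the island with the elf.  [the mainland: the bard, the knight, the mage, the troll | the island: the elf]
2. Smuggler goes back to the mainland alone.  [the mainland: the bard, the knight, the mage, the troll | the island: the elf]
3. Smuggler goes to the island with the knight.  [the mainland: the bard, the mage, the troll | the island: the elf, the knight]
4. Smuggler goes back to the mainland alone.  [the mainland: the bard, the mage, the troll | the island: the elf, the knight]
5. Smuggler goes to the island with the bard.  [the mainland: the mage, the troll | the island: the bard, the elf, the knight]
6. Smuggler goes back to the mainland alone.  [the mainland: the mage, the troll | the island: the bard, the elf, the knight]
7. Smuggler goes to the island with the mage.  [the mainland: the troll | the island: the bard, the elf, the knight, the mage]
8. Smuggler goes back to the mainland alone.  [the mainland: the troll | the island: the bard, the elf, the knight, the mage]
9. Smuggler goes to the island with the troll.  [the mainland: — | the island: the bard, the elf, the knight, the mage, the troll]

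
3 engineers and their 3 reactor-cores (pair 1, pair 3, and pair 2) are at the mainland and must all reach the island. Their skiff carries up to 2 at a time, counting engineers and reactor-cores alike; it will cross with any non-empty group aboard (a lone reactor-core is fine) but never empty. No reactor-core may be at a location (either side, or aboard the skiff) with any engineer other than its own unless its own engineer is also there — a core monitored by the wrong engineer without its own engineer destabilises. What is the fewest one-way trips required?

Counting alone: each trip to the island takes at most 2 across and each return brings at least 1 back, so after t trips out (and t−1 returns) at most 2t − (t−1) of the 6 are across; that first reaches 6 at t = 5, so at least 9 crossings are needed.
The safety rule pushes this higher. Following every safe sequence of crossings, the most of the 6 that can be at the island as the skiff arrives there on crossing 9 is 5 — never all 6.
So no plan with fewer than 11 crossings exists, and this one achieves 11:
1. engineer 1 and reactor-core 1 cross → the island.
2. engineer 1 crosses ← the mainland.
3. reactor-core 2 and reactor-core 3 cross → the island.
4. reactor-core 1 crosses ← the mainland.
5. engineer 2 and engineer 3 cross → the island.
6. engineer 3 and reactor-core 3 cross ← the mainland.
7. engineer 1 and engineer 3 cross → the island.
8. reactor-core 2 crosses ← the mainland.
9. reactor-core 1 and reactor-core 3 cross → the island.
10. engineer 2 crosses ← the mainland.
11. engineer 2 and reactor-core 2 cross → the island.

11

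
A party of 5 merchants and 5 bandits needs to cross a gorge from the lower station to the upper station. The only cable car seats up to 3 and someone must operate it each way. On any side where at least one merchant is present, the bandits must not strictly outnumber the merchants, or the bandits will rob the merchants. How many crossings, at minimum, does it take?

11

Counting alone: each trip to the upper station takes at most 3 across and each return brings at least 1 back, so after t trips out (and t−1 returns) at most 3t − (t−1) of the 10 are across; that first reaches 10 at t = 5, so at least 9 crossings are needed.
The safety rule pushes this higher. Following every safe sequence of crossings, the most of the 10 that can be at the upper station as the cable car arrives there on crossing 9 is 9 — never all 10.
So no plan with fewer than 11 crossings exists, and this one achieves 11:
1. 2 bandits → the upper station.  (the lower station: 5M 3B; the upper station: 0M 2B)
2. 1 bandit ← the lower station.  (the lower station: 5M 4B; the upper station: 0M 1B)
3. 3 bandits → the upper station.  (the lower station: 5M 1B; the upper station: 0M 4B)
4. 1 bandit ← the lower station.  (the lower station: 5M 2B; the upper station: 0M 3B)
5. 3 merchants → the upper station.  (the lower station: 2M 2B; the upper station: 3M 3B)
6. 1 merchant and 1 bandit ← the lower station.  (the lower station: 3M 3B; the upper station: 2M 2B)
7. 3 merchants → the upper station.  (the lower station: 0M 3B; the upper station: 5M 2B)
8. 1 bandit ← the lower station.  (the lower station: 0M 4B; the upper station: 5M 1B)
9. 2 bandits → the upper station.  (the lower station: 0M 2B; the upper station: 5M 3B)
10. 1 bandit ← the lower station.  (the lower station: 0M 3B; the upper station: 5M 2B)
11. 3 bandits → the upper station.  (the lower station: 0M 0B; the upper station: 5M 5B)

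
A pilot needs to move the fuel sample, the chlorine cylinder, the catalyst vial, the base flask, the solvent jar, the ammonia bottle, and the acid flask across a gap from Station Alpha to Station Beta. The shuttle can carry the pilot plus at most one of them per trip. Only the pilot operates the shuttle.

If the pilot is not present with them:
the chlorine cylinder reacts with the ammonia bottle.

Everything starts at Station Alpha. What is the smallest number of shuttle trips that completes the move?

13

Counting alone: the pilot can take at most 1 across per trip to Station Beta, so moving all 7 needs at least 7 loaded trips out, with a return between consecutive ones — at least 13 crossings.
The plan below uses exactly 13 crossings, so it is optimal:
1. Pilot goes to Station Beta with the chlorine cylinder.
2. Pilot goes back to Station Alpha alone.
3. Pilot goes to Station Beta with the fuel sample.
4. Pilot goes back to Station Alpha alone.
5. Pilot goes to Station Beta with the catalyst vial.
6. Pilot goes back to Station Alpha alone.
7. Pilot goes to Station Beta with the base flask.
8. Pilot goes back to Station Alpha alone.
9. Pilot goes to Station Beta with the solvent jar.
10. Pilot goes back to Station Alpha alone.
11. Pilot goes to Station Beta with the acid flask.
12. Pilot goes back to Station Alpha alone.
13. Pilot goes to Station Beta with the ammonia bottle.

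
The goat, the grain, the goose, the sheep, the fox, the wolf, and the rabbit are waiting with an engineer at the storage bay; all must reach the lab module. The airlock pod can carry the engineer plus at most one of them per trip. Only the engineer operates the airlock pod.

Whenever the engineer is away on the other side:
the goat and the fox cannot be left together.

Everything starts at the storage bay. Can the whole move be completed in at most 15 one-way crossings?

Yes

Yes — this plan uses 13 crossings (≤ 15):
1. Engineer goes to the lab module with the goat.
2. Engineer goes back to the storage bay alone.
3. Engineer goes to the lab module with the grain.
4. Engineer goes back to the storage bay alone.
5. Engineer goes to the lab module with the goose.
6. Engineer goes back to the storage bay alone.
7. Engineer goes to the lab module with the sheep.
8. Engineer goes back to the storage bay alone.
9. Engineer goes to the lab module with the wolf.
10. Engineer goes back to the storage bay alone.
11. Engineer goes to the lab module with the rabbit.
12. Engineer goes back to the storage bay alone.
13. Engineer goes to the lab module with the fox.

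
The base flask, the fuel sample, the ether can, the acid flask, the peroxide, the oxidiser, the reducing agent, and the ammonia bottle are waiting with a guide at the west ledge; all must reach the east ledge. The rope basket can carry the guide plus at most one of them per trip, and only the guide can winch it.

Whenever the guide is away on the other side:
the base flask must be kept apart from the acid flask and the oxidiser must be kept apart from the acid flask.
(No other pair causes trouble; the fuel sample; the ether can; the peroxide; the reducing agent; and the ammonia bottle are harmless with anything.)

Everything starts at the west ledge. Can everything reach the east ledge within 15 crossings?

Counting alone: the guide can take at most 1 across per trip to the east ledge, so moving all 8 needs at least 8 loaded trips out, with a return between consecutive ones — at least 15 crossings.
The safety rule pushes this higher. Following every safe sequence of crossings, the most of the 8 that can be at the east ledge as the rope basket arrives there on crossing 15 is 7 — never all 8.
So the move cannot be finished within 15 crossings. (The shortest complete plan takes 17:)
1. Guide goes to the east ledge with the acid flask.
2. Guide goes back to the west ledge alone.
3. Guide goes to the east ledge with the base flask.
4. Guide goes back to the west ledge with the acid flask.
5. Guide goes to the east ledge with the oxidiser.
6. Guide goes back to the west ledge alone.
7. Guide goes to the east ledge with the fuel sample.
8. Guide goes back to the west ledge alone.
9. Guide goes to the east ledge with the ether can.
10. Guide goes back to the west ledge alone.
11. Guide goes to the east ledge with the peroxide.
12. Guide goes back to the west ledge alone.
13. Guide goes to the east ledge with the reducing agent.
14. Guide goes back to the west ledge alone.
15. Guide goes to the east ledge with the ammonia bottle.
16. Guide goes back to the west ledge alone.
17. Guide goes to the east ledge with the acid flask.

No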